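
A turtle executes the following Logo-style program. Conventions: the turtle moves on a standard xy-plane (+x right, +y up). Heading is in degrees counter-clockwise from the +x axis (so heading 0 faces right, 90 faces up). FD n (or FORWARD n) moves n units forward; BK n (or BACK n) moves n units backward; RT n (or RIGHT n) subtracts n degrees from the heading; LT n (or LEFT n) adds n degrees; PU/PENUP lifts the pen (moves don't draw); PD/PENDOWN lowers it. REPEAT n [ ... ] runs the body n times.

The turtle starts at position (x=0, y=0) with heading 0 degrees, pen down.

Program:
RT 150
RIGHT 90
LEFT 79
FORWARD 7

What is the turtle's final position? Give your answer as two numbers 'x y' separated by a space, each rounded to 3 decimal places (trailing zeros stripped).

Answer: -6.619 -2.279

Derivation:
Executing turtle program step by step:
Start: pos=(0,0), heading=0, pen down
RT 150: heading 0 -> 210
RT 90: heading 210 -> 120
LT 79: heading 120 -> 199
FD 7: (0,0) -> (-6.619,-2.279) [heading=199, draw]
Final: pos=(-6.619,-2.279), heading=199, 1 segment(s) drawn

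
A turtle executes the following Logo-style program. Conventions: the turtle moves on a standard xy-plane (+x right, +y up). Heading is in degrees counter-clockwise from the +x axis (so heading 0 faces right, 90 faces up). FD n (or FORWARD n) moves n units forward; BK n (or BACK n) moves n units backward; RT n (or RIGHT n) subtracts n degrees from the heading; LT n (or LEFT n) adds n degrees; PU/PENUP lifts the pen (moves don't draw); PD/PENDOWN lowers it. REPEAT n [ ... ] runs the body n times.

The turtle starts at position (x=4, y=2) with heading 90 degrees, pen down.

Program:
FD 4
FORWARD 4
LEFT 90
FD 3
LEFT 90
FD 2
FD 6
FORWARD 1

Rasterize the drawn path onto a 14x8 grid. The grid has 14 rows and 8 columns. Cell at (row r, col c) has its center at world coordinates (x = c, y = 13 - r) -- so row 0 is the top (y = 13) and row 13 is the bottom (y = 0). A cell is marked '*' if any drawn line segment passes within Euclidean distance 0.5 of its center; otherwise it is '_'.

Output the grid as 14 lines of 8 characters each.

Segment 0: (4,2) -> (4,6)
Segment 1: (4,6) -> (4,10)
Segment 2: (4,10) -> (1,10)
Segment 3: (1,10) -> (1,8)
Segment 4: (1,8) -> (1,2)
Segment 5: (1,2) -> (1,1)

Answer: ________
________
________
_****___
_*__*___
_*__*___
_*__*___
_*__*___
_*__*___
_*__*___
_*__*___
_*__*___
_*______
________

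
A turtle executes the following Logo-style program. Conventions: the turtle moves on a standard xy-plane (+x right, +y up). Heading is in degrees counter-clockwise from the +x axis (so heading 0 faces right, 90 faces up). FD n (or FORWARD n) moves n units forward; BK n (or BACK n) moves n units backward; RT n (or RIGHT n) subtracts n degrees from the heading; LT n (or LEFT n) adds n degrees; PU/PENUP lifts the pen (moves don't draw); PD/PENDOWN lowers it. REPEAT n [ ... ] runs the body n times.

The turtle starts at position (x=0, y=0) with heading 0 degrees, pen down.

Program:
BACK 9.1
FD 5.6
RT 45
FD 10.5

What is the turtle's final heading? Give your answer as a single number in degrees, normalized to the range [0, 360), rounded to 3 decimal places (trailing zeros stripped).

Executing turtle program step by step:
Start: pos=(0,0), heading=0, pen down
BK 9.1: (0,0) -> (-9.1,0) [heading=0, draw]
FD 5.6: (-9.1,0) -> (-3.5,0) [heading=0, draw]
RT 45: heading 0 -> 315
FD 10.5: (-3.5,0) -> (3.925,-7.425) [heading=315, draw]
Final: pos=(3.925,-7.425), heading=315, 3 segment(s) drawn

Answer: 315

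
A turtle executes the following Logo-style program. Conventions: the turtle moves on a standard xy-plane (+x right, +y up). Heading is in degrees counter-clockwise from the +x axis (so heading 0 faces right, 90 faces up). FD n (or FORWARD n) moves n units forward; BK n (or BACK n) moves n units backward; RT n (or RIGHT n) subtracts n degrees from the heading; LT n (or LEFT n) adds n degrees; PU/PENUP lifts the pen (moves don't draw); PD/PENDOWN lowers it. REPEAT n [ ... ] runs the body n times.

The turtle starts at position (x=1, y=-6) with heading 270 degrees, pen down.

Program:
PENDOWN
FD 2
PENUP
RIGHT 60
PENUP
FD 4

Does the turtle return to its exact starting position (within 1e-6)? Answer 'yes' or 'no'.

Executing turtle program step by step:
Start: pos=(1,-6), heading=270, pen down
PD: pen down
FD 2: (1,-6) -> (1,-8) [heading=270, draw]
PU: pen up
RT 60: heading 270 -> 210
PU: pen up
FD 4: (1,-8) -> (-2.464,-10) [heading=210, move]
Final: pos=(-2.464,-10), heading=210, 1 segment(s) drawn

Start position: (1, -6)
Final position: (-2.464, -10)
Distance = 5.292; >= 1e-6 -> NOT closed

Answer: no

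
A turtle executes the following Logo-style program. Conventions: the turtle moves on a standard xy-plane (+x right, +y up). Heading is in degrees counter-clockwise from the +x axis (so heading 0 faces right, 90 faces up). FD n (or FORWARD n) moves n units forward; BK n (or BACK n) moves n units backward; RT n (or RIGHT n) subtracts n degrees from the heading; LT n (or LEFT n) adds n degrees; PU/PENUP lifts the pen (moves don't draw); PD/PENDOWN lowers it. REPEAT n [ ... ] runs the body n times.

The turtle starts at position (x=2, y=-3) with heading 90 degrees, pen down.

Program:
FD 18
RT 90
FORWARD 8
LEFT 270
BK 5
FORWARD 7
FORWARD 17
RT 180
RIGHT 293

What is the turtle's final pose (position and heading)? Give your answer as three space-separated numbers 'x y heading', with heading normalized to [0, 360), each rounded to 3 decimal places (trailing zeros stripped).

Answer: 10 -4 157

Derivation:
Executing turtle program step by step:
Start: pos=(2,-3), heading=90, pen down
FD 18: (2,-3) -> (2,15) [heading=90, draw]
RT 90: heading 90 -> 0
FD 8: (2,15) -> (10,15) [heading=0, draw]
LT 270: heading 0 -> 270
BK 5: (10,15) -> (10,20) [heading=270, draw]
FD 7: (10,20) -> (10,13) [heading=270, draw]
FD 17: (10,13) -> (10,-4) [heading=270, draw]
RT 180: heading 270 -> 90
RT 293: heading 90 -> 157
Final: pos=(10,-4), heading=157, 5 segment(s) drawn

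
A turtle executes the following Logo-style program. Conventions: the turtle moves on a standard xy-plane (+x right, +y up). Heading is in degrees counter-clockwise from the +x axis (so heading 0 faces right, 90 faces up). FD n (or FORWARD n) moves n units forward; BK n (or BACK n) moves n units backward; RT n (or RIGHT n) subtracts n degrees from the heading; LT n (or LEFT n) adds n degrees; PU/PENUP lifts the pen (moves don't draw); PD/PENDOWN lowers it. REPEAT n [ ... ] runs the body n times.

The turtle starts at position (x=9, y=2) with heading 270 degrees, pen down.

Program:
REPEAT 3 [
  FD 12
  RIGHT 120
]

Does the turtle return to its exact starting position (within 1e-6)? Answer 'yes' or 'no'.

Answer: yes

Derivation:
Executing turtle program step by step:
Start: pos=(9,2), heading=270, pen down
REPEAT 3 [
  -- iteration 1/3 --
  FD 12: (9,2) -> (9,-10) [heading=270, draw]
  RT 120: heading 270 -> 150
  -- iteration 2/3 --
  FD 12: (9,-10) -> (-1.392,-4) [heading=150, draw]
  RT 120: heading 150 -> 30
  -- iteration 3/3 --
  FD 12: (-1.392,-4) -> (9,2) [heading=30, draw]
  RT 120: heading 30 -> 270
]
Final: pos=(9,2), heading=270, 3 segment(s) drawn

Start position: (9, 2)
Final position: (9, 2)
Distance = 0; < 1e-6 -> CLOSED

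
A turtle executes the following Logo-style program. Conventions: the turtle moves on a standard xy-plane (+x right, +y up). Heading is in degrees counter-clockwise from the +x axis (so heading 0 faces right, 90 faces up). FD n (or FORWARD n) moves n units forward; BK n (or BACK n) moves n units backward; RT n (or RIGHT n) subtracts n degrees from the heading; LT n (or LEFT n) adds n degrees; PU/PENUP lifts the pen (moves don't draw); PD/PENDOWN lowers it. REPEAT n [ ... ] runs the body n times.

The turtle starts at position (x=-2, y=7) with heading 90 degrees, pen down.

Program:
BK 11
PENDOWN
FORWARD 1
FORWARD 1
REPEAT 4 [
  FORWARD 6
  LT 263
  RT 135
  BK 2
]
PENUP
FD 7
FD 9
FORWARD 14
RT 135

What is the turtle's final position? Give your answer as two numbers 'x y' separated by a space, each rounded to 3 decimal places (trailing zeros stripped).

Executing turtle program step by step:
Start: pos=(-2,7), heading=90, pen down
BK 11: (-2,7) -> (-2,-4) [heading=90, draw]
PD: pen down
FD 1: (-2,-4) -> (-2,-3) [heading=90, draw]
FD 1: (-2,-3) -> (-2,-2) [heading=90, draw]
REPEAT 4 [
  -- iteration 1/4 --
  FD 6: (-2,-2) -> (-2,4) [heading=90, draw]
  LT 263: heading 90 -> 353
  RT 135: heading 353 -> 218
  BK 2: (-2,4) -> (-0.424,5.231) [heading=218, draw]
  -- iteration 2/4 --
  FD 6: (-0.424,5.231) -> (-5.152,1.537) [heading=218, draw]
  LT 263: heading 218 -> 121
  RT 135: heading 121 -> 346
  BK 2: (-5.152,1.537) -> (-7.093,2.021) [heading=346, draw]
  -- iteration 3/4 --
  FD 6: (-7.093,2.021) -> (-1.271,0.57) [heading=346, draw]
  LT 263: heading 346 -> 249
  RT 135: heading 249 -> 114
  BK 2: (-1.271,0.57) -> (-0.457,-1.257) [heading=114, draw]
  -- iteration 4/4 --
  FD 6: (-0.457,-1.257) -> (-2.898,4.224) [heading=114, draw]
  LT 263: heading 114 -> 17
  RT 135: heading 17 -> 242
  BK 2: (-2.898,4.224) -> (-1.959,5.99) [heading=242, draw]
]
PU: pen up
FD 7: (-1.959,5.99) -> (-5.245,-0.191) [heading=242, move]
FD 9: (-5.245,-0.191) -> (-9.47,-8.137) [heading=242, move]
FD 14: (-9.47,-8.137) -> (-16.043,-20.499) [heading=242, move]
RT 135: heading 242 -> 107
Final: pos=(-16.043,-20.499), heading=107, 11 segment(s) drawn

Answer: -16.043 -20.499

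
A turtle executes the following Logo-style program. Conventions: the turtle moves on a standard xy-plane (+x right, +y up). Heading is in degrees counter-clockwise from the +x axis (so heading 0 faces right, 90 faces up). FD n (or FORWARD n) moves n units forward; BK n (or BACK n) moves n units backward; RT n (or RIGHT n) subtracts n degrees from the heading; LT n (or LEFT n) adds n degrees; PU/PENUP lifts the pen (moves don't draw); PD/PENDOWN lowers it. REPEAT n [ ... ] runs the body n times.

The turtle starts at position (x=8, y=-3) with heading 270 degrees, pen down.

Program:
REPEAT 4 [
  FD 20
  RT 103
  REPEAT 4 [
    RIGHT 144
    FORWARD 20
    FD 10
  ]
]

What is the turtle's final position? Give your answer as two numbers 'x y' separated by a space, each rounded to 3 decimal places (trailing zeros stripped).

Answer: 113.91 33.549

Derivation:
Executing turtle program step by step:
Start: pos=(8,-3), heading=270, pen down
REPEAT 4 [
  -- iteration 1/4 --
  FD 20: (8,-3) -> (8,-23) [heading=270, draw]
  RT 103: heading 270 -> 167
  REPEAT 4 [
    -- iteration 1/4 --
    RT 144: heading 167 -> 23
    FD 20: (8,-23) -> (26.41,-15.185) [heading=23, draw]
    FD 10: (26.41,-15.185) -> (35.615,-11.278) [heading=23, draw]
    -- iteration 2/4 --
    RT 144: heading 23 -> 239
    FD 20: (35.615,-11.278) -> (25.314,-28.421) [heading=239, draw]
    FD 10: (25.314,-28.421) -> (20.164,-36.993) [heading=239, draw]
    -- iteration 3/4 --
    RT 144: heading 239 -> 95
    FD 20: (20.164,-36.993) -> (18.421,-17.069) [heading=95, draw]
    FD 10: (18.421,-17.069) -> (17.549,-7.107) [heading=95, draw]
    -- iteration 4/4 --
    RT 144: heading 95 -> 311
    FD 20: (17.549,-7.107) -> (30.671,-22.201) [heading=311, draw]
    FD 10: (30.671,-22.201) -> (37.231,-29.749) [heading=311, draw]
  ]
  -- iteration 2/4 --
  FD 20: (37.231,-29.749) -> (50.352,-44.843) [heading=311, draw]
  RT 103: heading 311 -> 208
  REPEAT 4 [
    -- iteration 1/4 --
    RT 144: heading 208 -> 64
    FD 20: (50.352,-44.843) -> (59.12,-26.867) [heading=64, draw]
    FD 10: (59.12,-26.867) -> (63.503,-17.879) [heading=64, draw]
    -- iteration 2/4 --
    RT 144: heading 64 -> 280
    FD 20: (63.503,-17.879) -> (66.976,-37.575) [heading=280, draw]
    FD 10: (66.976,-37.575) -> (68.713,-47.423) [heading=280, draw]
    -- iteration 3/4 --
    RT 144: heading 280 -> 136
    FD 20: (68.713,-47.423) -> (54.326,-33.53) [heading=136, draw]
    FD 10: (54.326,-33.53) -> (47.133,-26.583) [heading=136, draw]
    -- iteration 4/4 --
    RT 144: heading 136 -> 352
    FD 20: (47.133,-26.583) -> (66.938,-29.367) [heading=352, draw]
    FD 10: (66.938,-29.367) -> (76.841,-30.759) [heading=352, draw]
  ]
  -- iteration 3/4 --
  FD 20: (76.841,-30.759) -> (96.646,-33.542) [heading=352, draw]
  RT 103: heading 352 -> 249
  REPEAT 4 [
    -- iteration 1/4 --
    RT 144: heading 249 -> 105
    FD 20: (96.646,-33.542) -> (91.47,-14.224) [heading=105, draw]
    FD 10: (91.47,-14.224) -> (88.882,-4.564) [heading=105, draw]
    -- iteration 2/4 --
    RT 144: heading 105 -> 321
    FD 20: (88.882,-4.564) -> (104.424,-17.151) [heading=321, draw]
    FD 10: (104.424,-17.151) -> (112.196,-23.444) [heading=321, draw]
    -- iteration 3/4 --
    RT 144: heading 321 -> 177
    FD 20: (112.196,-23.444) -> (92.223,-22.397) [heading=177, draw]
    FD 10: (92.223,-22.397) -> (82.237,-21.874) [heading=177, draw]
    -- iteration 4/4 --
    RT 144: heading 177 -> 33
    FD 20: (82.237,-21.874) -> (99.01,-10.981) [heading=33, draw]
    FD 10: (99.01,-10.981) -> (107.397,-5.535) [heading=33, draw]
  ]
  -- iteration 4/4 --
  FD 20: (107.397,-5.535) -> (124.171,5.358) [heading=33, draw]
  RT 103: heading 33 -> 290
  REPEAT 4 [
    -- iteration 1/4 --
    RT 144: heading 290 -> 146
    FD 20: (124.171,5.358) -> (107.59,16.542) [heading=146, draw]
    FD 10: (107.59,16.542) -> (99.299,22.134) [heading=146, draw]
    -- iteration 2/4 --
    RT 144: heading 146 -> 2
    FD 20: (99.299,22.134) -> (119.287,22.832) [heading=2, draw]
    FD 10: (119.287,22.832) -> (129.281,23.181) [heading=2, draw]
    -- iteration 3/4 --
    RT 144: heading 2 -> 218
    FD 20: (129.281,23.181) -> (113.521,10.868) [heading=218, draw]
    FD 10: (113.521,10.868) -> (105.641,4.711) [heading=218, draw]
    -- iteration 4/4 --
    RT 144: heading 218 -> 74
    FD 20: (105.641,4.711) -> (111.154,23.936) [heading=74, draw]
    FD 10: (111.154,23.936) -> (113.91,33.549) [heading=74, draw]
  ]
]
Final: pos=(113.91,33.549), heading=74, 36 segment(s) drawn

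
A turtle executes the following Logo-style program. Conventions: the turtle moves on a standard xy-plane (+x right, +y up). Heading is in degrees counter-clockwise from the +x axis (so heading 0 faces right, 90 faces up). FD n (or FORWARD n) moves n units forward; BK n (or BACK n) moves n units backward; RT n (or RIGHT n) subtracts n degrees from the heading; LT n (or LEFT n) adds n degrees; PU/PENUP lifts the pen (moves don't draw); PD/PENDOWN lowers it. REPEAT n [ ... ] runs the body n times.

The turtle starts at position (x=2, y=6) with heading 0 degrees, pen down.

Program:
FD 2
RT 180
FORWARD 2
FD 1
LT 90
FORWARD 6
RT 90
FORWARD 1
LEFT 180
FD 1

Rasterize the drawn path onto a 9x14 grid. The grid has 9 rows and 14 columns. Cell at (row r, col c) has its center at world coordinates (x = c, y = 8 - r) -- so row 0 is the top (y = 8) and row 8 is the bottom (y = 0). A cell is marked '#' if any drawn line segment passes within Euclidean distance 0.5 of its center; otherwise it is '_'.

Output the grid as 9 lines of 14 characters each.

Answer: ______________
______________
_####_________
_#____________
_#____________
_#____________
_#____________
_#____________
##____________

Derivation:
Segment 0: (2,6) -> (4,6)
Segment 1: (4,6) -> (2,6)
Segment 2: (2,6) -> (1,6)
Segment 3: (1,6) -> (1,0)
Segment 4: (1,0) -> (0,-0)
Segment 5: (0,-0) -> (1,-0)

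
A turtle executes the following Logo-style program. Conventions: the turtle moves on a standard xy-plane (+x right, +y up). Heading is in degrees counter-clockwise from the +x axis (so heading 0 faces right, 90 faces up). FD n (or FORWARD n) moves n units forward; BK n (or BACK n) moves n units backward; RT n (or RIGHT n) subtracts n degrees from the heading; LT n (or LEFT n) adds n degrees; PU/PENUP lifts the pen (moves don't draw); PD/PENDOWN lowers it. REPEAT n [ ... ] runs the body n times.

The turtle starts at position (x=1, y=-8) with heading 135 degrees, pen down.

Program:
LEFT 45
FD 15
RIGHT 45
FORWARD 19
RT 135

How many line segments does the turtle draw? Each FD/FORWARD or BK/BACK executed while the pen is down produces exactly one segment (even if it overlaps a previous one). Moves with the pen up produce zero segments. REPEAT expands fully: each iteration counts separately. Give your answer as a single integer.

Executing turtle program step by step:
Start: pos=(1,-8), heading=135, pen down
LT 45: heading 135 -> 180
FD 15: (1,-8) -> (-14,-8) [heading=180, draw]
RT 45: heading 180 -> 135
FD 19: (-14,-8) -> (-27.435,5.435) [heading=135, draw]
RT 135: heading 135 -> 0
Final: pos=(-27.435,5.435), heading=0, 2 segment(s) drawn
Segments drawn: 2

Answer: 2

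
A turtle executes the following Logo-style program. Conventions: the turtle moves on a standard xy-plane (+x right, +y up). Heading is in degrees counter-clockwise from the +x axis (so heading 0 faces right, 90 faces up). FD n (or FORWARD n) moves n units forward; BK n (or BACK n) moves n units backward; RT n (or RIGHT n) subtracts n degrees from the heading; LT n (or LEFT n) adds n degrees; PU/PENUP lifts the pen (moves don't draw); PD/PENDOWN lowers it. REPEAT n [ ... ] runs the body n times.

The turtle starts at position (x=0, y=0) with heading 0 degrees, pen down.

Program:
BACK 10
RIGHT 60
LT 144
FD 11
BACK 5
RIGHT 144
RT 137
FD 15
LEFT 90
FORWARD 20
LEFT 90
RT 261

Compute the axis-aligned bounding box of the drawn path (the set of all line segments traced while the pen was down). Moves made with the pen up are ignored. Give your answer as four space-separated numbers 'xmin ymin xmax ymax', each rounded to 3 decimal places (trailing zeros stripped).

Executing turtle program step by step:
Start: pos=(0,0), heading=0, pen down
BK 10: (0,0) -> (-10,0) [heading=0, draw]
RT 60: heading 0 -> 300
LT 144: heading 300 -> 84
FD 11: (-10,0) -> (-8.85,10.94) [heading=84, draw]
BK 5: (-8.85,10.94) -> (-9.373,5.967) [heading=84, draw]
RT 144: heading 84 -> 300
RT 137: heading 300 -> 163
FD 15: (-9.373,5.967) -> (-23.717,10.353) [heading=163, draw]
LT 90: heading 163 -> 253
FD 20: (-23.717,10.353) -> (-29.565,-8.773) [heading=253, draw]
LT 90: heading 253 -> 343
RT 261: heading 343 -> 82
Final: pos=(-29.565,-8.773), heading=82, 5 segment(s) drawn

Segment endpoints: x in {-29.565, -23.717, -10, -9.373, -8.85, 0}, y in {-8.773, 0, 5.967, 10.353, 10.94}
xmin=-29.565, ymin=-8.773, xmax=0, ymax=10.94

Answer: -29.565 -8.773 0 10.94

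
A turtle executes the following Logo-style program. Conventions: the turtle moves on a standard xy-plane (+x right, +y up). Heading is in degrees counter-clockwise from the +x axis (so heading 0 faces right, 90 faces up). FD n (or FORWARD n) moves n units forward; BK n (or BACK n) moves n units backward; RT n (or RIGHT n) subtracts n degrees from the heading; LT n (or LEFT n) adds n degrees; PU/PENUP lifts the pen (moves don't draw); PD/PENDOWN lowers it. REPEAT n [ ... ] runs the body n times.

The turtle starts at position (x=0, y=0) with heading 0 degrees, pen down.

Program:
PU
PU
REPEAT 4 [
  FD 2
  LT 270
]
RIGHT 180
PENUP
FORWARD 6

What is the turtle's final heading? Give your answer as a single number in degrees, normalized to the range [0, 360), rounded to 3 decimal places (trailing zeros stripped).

Answer: 180

Derivation:
Executing turtle program step by step:
Start: pos=(0,0), heading=0, pen down
PU: pen up
PU: pen up
REPEAT 4 [
  -- iteration 1/4 --
  FD 2: (0,0) -> (2,0) [heading=0, move]
  LT 270: heading 0 -> 270
  -- iteration 2/4 --
  FD 2: (2,0) -> (2,-2) [heading=270, move]
  LT 270: heading 270 -> 180
  -- iteration 3/4 --
  FD 2: (2,-2) -> (0,-2) [heading=180, move]
  LT 270: heading 180 -> 90
  -- iteration 4/4 --
  FD 2: (0,-2) -> (0,0) [heading=90, move]
  LT 270: heading 90 -> 0
]
RT 180: heading 0 -> 180
PU: pen up
FD 6: (0,0) -> (-6,0) [heading=180, move]
Final: pos=(-6,0), heading=180, 0 segment(s) drawn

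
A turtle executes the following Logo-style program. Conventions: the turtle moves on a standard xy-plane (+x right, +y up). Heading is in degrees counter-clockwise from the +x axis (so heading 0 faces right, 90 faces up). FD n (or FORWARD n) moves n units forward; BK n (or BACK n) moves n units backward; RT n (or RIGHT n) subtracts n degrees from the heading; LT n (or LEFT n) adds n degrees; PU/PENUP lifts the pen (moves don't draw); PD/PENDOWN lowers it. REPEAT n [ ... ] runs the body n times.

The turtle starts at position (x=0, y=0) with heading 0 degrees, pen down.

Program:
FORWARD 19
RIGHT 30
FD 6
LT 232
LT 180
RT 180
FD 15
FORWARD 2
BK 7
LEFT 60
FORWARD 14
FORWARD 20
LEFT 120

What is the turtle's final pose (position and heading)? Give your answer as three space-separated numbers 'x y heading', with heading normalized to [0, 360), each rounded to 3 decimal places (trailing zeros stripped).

Answer: 10.192 -40.415 22

Derivation:
Executing turtle program step by step:
Start: pos=(0,0), heading=0, pen down
FD 19: (0,0) -> (19,0) [heading=0, draw]
RT 30: heading 0 -> 330
FD 6: (19,0) -> (24.196,-3) [heading=330, draw]
LT 232: heading 330 -> 202
LT 180: heading 202 -> 22
RT 180: heading 22 -> 202
FD 15: (24.196,-3) -> (10.288,-8.619) [heading=202, draw]
FD 2: (10.288,-8.619) -> (8.434,-9.368) [heading=202, draw]
BK 7: (8.434,-9.368) -> (14.924,-6.746) [heading=202, draw]
LT 60: heading 202 -> 262
FD 14: (14.924,-6.746) -> (12.976,-20.61) [heading=262, draw]
FD 20: (12.976,-20.61) -> (10.192,-40.415) [heading=262, draw]
LT 120: heading 262 -> 22
Final: pos=(10.192,-40.415), heading=22, 7 segment(s) drawn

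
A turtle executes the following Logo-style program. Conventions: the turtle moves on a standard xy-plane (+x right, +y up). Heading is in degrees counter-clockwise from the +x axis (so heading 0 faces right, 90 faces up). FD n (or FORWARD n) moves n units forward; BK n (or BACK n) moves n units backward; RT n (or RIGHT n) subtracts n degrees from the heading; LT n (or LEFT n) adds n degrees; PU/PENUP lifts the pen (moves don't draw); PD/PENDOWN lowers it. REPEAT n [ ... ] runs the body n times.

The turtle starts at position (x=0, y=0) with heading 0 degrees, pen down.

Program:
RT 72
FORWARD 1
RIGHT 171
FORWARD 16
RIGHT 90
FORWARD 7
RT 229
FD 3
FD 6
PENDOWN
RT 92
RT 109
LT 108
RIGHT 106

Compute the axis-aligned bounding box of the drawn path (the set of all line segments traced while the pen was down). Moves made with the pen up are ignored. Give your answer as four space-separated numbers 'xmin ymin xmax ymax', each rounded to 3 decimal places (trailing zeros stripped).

Executing turtle program step by step:
Start: pos=(0,0), heading=0, pen down
RT 72: heading 0 -> 288
FD 1: (0,0) -> (0.309,-0.951) [heading=288, draw]
RT 171: heading 288 -> 117
FD 16: (0.309,-0.951) -> (-6.955,13.305) [heading=117, draw]
RT 90: heading 117 -> 27
FD 7: (-6.955,13.305) -> (-0.718,16.483) [heading=27, draw]
RT 229: heading 27 -> 158
FD 3: (-0.718,16.483) -> (-3.499,17.607) [heading=158, draw]
FD 6: (-3.499,17.607) -> (-9.062,19.854) [heading=158, draw]
PD: pen down
RT 92: heading 158 -> 66
RT 109: heading 66 -> 317
LT 108: heading 317 -> 65
RT 106: heading 65 -> 319
Final: pos=(-9.062,19.854), heading=319, 5 segment(s) drawn

Segment endpoints: x in {-9.062, -6.955, -3.499, -0.718, 0, 0.309}, y in {-0.951, 0, 13.305, 16.483, 17.607, 19.854}
xmin=-9.062, ymin=-0.951, xmax=0.309, ymax=19.854

Answer: -9.062 -0.951 0.309 19.854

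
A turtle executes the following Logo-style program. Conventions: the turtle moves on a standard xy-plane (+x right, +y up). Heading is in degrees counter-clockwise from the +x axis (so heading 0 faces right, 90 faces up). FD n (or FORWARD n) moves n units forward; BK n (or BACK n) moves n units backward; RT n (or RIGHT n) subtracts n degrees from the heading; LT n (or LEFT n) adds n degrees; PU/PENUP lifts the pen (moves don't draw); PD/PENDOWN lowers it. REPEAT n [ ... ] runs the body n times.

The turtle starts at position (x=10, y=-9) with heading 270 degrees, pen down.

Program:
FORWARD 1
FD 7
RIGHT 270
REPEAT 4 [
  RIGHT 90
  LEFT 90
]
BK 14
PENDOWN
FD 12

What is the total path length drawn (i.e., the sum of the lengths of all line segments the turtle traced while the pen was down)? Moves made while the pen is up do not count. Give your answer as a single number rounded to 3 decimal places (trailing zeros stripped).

Answer: 34

Derivation:
Executing turtle program step by step:
Start: pos=(10,-9), heading=270, pen down
FD 1: (10,-9) -> (10,-10) [heading=270, draw]
FD 7: (10,-10) -> (10,-17) [heading=270, draw]
RT 270: heading 270 -> 0
REPEAT 4 [
  -- iteration 1/4 --
  RT 90: heading 0 -> 270
  LT 90: heading 270 -> 0
  -- iteration 2/4 --
  RT 90: heading 0 -> 270
  LT 90: heading 270 -> 0
  -- iteration 3/4 --
  RT 90: heading 0 -> 270
  LT 90: heading 270 -> 0
  -- iteration 4/4 --
  RT 90: heading 0 -> 270
  LT 90: heading 270 -> 0
]
BK 14: (10,-17) -> (-4,-17) [heading=0, draw]
PD: pen down
FD 12: (-4,-17) -> (8,-17) [heading=0, draw]
Final: pos=(8,-17), heading=0, 4 segment(s) drawn

Segment lengths:
  seg 1: (10,-9) -> (10,-10), length = 1
  seg 2: (10,-10) -> (10,-17), length = 7
  seg 3: (10,-17) -> (-4,-17), length = 14
  seg 4: (-4,-17) -> (8,-17), length = 12
Total = 34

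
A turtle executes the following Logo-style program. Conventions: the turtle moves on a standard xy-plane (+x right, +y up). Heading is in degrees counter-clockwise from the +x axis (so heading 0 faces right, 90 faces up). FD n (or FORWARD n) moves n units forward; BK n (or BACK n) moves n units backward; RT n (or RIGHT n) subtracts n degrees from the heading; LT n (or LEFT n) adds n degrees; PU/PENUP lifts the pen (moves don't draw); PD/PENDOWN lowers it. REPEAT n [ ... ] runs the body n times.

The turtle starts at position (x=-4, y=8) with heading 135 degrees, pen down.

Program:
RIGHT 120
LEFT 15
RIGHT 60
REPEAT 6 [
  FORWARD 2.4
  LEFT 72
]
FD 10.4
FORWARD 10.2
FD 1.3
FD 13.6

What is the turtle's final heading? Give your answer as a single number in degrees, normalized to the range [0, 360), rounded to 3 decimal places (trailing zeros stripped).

Executing turtle program step by step:
Start: pos=(-4,8), heading=135, pen down
RT 120: heading 135 -> 15
LT 15: heading 15 -> 30
RT 60: heading 30 -> 330
REPEAT 6 [
  -- iteration 1/6 --
  FD 2.4: (-4,8) -> (-1.922,6.8) [heading=330, draw]
  LT 72: heading 330 -> 42
  -- iteration 2/6 --
  FD 2.4: (-1.922,6.8) -> (-0.138,8.406) [heading=42, draw]
  LT 72: heading 42 -> 114
  -- iteration 3/6 --
  FD 2.4: (-0.138,8.406) -> (-1.114,10.598) [heading=114, draw]
  LT 72: heading 114 -> 186
  -- iteration 4/6 --
  FD 2.4: (-1.114,10.598) -> (-3.501,10.348) [heading=186, draw]
  LT 72: heading 186 -> 258
  -- iteration 5/6 --
  FD 2.4: (-3.501,10.348) -> (-4,8) [heading=258, draw]
  LT 72: heading 258 -> 330
  -- iteration 6/6 --
  FD 2.4: (-4,8) -> (-1.922,6.8) [heading=330, draw]
  LT 72: heading 330 -> 42
]
FD 10.4: (-1.922,6.8) -> (5.807,13.759) [heading=42, draw]
FD 10.2: (5.807,13.759) -> (13.387,20.584) [heading=42, draw]
FD 1.3: (13.387,20.584) -> (14.353,21.454) [heading=42, draw]
FD 13.6: (14.353,21.454) -> (24.46,30.554) [heading=42, draw]
Final: pos=(24.46,30.554), heading=42, 10 segment(s) drawn

Answer: 42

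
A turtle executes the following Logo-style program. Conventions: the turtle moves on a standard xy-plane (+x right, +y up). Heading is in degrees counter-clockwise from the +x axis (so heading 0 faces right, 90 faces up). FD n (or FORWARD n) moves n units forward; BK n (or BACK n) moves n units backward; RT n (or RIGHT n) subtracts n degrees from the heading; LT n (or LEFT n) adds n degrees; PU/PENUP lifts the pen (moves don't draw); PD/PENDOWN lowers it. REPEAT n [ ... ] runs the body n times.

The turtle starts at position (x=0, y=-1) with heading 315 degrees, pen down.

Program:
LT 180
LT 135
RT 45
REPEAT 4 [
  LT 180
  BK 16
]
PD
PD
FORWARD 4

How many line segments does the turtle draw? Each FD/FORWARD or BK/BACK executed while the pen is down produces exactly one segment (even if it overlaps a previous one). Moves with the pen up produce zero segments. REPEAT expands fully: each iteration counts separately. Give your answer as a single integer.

Executing turtle program step by step:
Start: pos=(0,-1), heading=315, pen down
LT 180: heading 315 -> 135
LT 135: heading 135 -> 270
RT 45: heading 270 -> 225
REPEAT 4 [
  -- iteration 1/4 --
  LT 180: heading 225 -> 45
  BK 16: (0,-1) -> (-11.314,-12.314) [heading=45, draw]
  -- iteration 2/4 --
  LT 180: heading 45 -> 225
  BK 16: (-11.314,-12.314) -> (0,-1) [heading=225, draw]
  -- iteration 3/4 --
  LT 180: heading 225 -> 45
  BK 16: (0,-1) -> (-11.314,-12.314) [heading=45, draw]
  -- iteration 4/4 --
  LT 180: heading 45 -> 225
  BK 16: (-11.314,-12.314) -> (0,-1) [heading=225, draw]
]
PD: pen down
PD: pen down
FD 4: (0,-1) -> (-2.828,-3.828) [heading=225, draw]
Final: pos=(-2.828,-3.828), heading=225, 5 segment(s) drawn
Segments drawn: 5

Answer: 5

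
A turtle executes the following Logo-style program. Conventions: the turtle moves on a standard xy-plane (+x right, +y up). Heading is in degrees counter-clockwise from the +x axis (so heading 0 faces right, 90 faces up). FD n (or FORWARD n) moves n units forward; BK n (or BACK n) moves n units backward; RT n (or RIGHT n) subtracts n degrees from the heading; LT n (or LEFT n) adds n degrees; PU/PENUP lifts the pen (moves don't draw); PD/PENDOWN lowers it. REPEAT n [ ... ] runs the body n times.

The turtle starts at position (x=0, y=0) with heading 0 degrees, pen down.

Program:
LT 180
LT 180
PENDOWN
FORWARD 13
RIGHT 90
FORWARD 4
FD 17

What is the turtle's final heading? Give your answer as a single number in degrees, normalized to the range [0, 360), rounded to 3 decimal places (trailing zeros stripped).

Executing turtle program step by step:
Start: pos=(0,0), heading=0, pen down
LT 180: heading 0 -> 180
LT 180: heading 180 -> 0
PD: pen down
FD 13: (0,0) -> (13,0) [heading=0, draw]
RT 90: heading 0 -> 270
FD 4: (13,0) -> (13,-4) [heading=270, draw]
FD 17: (13,-4) -> (13,-21) [heading=270, draw]
Final: pos=(13,-21), heading=270, 3 segment(s) drawn

Answer: 270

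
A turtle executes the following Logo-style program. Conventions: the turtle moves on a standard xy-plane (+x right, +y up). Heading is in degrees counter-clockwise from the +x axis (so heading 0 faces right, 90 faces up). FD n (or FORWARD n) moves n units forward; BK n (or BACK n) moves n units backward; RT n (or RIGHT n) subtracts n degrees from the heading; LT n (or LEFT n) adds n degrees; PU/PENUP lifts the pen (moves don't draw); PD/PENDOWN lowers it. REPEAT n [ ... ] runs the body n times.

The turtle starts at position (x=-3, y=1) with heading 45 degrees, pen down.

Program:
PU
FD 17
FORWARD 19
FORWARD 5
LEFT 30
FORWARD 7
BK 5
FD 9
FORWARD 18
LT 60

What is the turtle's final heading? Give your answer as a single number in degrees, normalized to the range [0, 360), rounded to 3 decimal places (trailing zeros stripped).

Answer: 135

Derivation:
Executing turtle program step by step:
Start: pos=(-3,1), heading=45, pen down
PU: pen up
FD 17: (-3,1) -> (9.021,13.021) [heading=45, move]
FD 19: (9.021,13.021) -> (22.456,26.456) [heading=45, move]
FD 5: (22.456,26.456) -> (25.991,29.991) [heading=45, move]
LT 30: heading 45 -> 75
FD 7: (25.991,29.991) -> (27.803,36.753) [heading=75, move]
BK 5: (27.803,36.753) -> (26.509,31.923) [heading=75, move]
FD 9: (26.509,31.923) -> (28.838,40.617) [heading=75, move]
FD 18: (28.838,40.617) -> (33.497,58.003) [heading=75, move]
LT 60: heading 75 -> 135
Final: pos=(33.497,58.003), heading=135, 0 segment(s) drawn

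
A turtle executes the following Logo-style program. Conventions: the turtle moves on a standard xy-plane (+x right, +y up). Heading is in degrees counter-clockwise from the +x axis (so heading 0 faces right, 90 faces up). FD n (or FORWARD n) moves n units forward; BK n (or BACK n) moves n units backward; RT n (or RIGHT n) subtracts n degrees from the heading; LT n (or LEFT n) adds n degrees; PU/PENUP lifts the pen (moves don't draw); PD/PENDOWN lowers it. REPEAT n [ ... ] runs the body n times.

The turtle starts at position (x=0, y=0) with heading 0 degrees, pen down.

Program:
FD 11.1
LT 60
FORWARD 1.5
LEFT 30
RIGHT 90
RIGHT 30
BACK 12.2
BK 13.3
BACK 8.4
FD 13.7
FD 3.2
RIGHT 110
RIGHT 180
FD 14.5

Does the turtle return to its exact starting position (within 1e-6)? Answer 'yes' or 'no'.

Executing turtle program step by step:
Start: pos=(0,0), heading=0, pen down
FD 11.1: (0,0) -> (11.1,0) [heading=0, draw]
LT 60: heading 0 -> 60
FD 1.5: (11.1,0) -> (11.85,1.299) [heading=60, draw]
LT 30: heading 60 -> 90
RT 90: heading 90 -> 0
RT 30: heading 0 -> 330
BK 12.2: (11.85,1.299) -> (1.284,7.399) [heading=330, draw]
BK 13.3: (1.284,7.399) -> (-10.234,14.049) [heading=330, draw]
BK 8.4: (-10.234,14.049) -> (-17.508,18.249) [heading=330, draw]
FD 13.7: (-17.508,18.249) -> (-5.644,11.399) [heading=330, draw]
FD 3.2: (-5.644,11.399) -> (-2.872,9.799) [heading=330, draw]
RT 110: heading 330 -> 220
RT 180: heading 220 -> 40
FD 14.5: (-2.872,9.799) -> (8.235,19.119) [heading=40, draw]
Final: pos=(8.235,19.119), heading=40, 8 segment(s) drawn

Start position: (0, 0)
Final position: (8.235, 19.119)
Distance = 20.818; >= 1e-6 -> NOT closed

Answer: no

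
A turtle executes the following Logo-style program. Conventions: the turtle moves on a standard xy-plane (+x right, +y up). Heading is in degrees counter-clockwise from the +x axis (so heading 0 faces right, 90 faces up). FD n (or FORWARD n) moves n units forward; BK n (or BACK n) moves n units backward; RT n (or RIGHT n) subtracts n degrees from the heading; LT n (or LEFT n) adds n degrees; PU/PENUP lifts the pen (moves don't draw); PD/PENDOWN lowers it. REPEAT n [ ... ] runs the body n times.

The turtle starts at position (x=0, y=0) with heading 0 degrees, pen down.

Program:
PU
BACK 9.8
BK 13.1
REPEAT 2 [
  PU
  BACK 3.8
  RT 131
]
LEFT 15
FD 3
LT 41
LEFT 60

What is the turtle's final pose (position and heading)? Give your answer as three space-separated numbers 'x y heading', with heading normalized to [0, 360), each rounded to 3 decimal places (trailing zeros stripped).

Executing turtle program step by step:
Start: pos=(0,0), heading=0, pen down
PU: pen up
BK 9.8: (0,0) -> (-9.8,0) [heading=0, move]
BK 13.1: (-9.8,0) -> (-22.9,0) [heading=0, move]
REPEAT 2 [
  -- iteration 1/2 --
  PU: pen up
  BK 3.8: (-22.9,0) -> (-26.7,0) [heading=0, move]
  RT 131: heading 0 -> 229
  -- iteration 2/2 --
  PU: pen up
  BK 3.8: (-26.7,0) -> (-24.207,2.868) [heading=229, move]
  RT 131: heading 229 -> 98
]
LT 15: heading 98 -> 113
FD 3: (-24.207,2.868) -> (-25.379,5.629) [heading=113, move]
LT 41: heading 113 -> 154
LT 60: heading 154 -> 214
Final: pos=(-25.379,5.629), heading=214, 0 segment(s) drawn

Answer: -25.379 5.629 214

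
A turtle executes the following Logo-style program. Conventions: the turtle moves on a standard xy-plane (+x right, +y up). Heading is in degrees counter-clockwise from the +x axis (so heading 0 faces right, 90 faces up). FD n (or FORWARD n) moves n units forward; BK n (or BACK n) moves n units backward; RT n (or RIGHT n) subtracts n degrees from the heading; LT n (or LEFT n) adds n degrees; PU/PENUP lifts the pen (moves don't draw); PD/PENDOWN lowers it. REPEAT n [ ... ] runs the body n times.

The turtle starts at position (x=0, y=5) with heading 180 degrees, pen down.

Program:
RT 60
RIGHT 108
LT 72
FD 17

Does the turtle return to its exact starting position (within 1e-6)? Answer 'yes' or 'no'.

Answer: no

Derivation:
Executing turtle program step by step:
Start: pos=(0,5), heading=180, pen down
RT 60: heading 180 -> 120
RT 108: heading 120 -> 12
LT 72: heading 12 -> 84
FD 17: (0,5) -> (1.777,21.907) [heading=84, draw]
Final: pos=(1.777,21.907), heading=84, 1 segment(s) drawn

Start position: (0, 5)
Final position: (1.777, 21.907)
Distance = 17; >= 1e-6 -> NOT closed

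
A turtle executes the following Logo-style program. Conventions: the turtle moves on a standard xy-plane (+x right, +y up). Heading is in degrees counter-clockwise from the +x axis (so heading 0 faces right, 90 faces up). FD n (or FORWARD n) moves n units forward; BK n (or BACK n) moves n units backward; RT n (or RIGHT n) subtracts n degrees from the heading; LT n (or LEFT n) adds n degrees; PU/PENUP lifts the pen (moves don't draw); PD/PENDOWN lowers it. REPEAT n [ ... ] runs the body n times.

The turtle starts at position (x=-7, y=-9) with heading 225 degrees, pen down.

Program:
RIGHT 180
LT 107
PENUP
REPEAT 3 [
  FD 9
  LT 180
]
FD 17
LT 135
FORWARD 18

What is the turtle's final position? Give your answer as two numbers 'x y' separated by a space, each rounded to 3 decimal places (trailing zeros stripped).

Executing turtle program step by step:
Start: pos=(-7,-9), heading=225, pen down
RT 180: heading 225 -> 45
LT 107: heading 45 -> 152
PU: pen up
REPEAT 3 [
  -- iteration 1/3 --
  FD 9: (-7,-9) -> (-14.947,-4.775) [heading=152, move]
  LT 180: heading 152 -> 332
  -- iteration 2/3 --
  FD 9: (-14.947,-4.775) -> (-7,-9) [heading=332, move]
  LT 180: heading 332 -> 152
  -- iteration 3/3 --
  FD 9: (-7,-9) -> (-14.947,-4.775) [heading=152, move]
  LT 180: heading 152 -> 332
]
FD 17: (-14.947,-4.775) -> (0.064,-12.756) [heading=332, move]
LT 135: heading 332 -> 107
FD 18: (0.064,-12.756) -> (-5.199,4.458) [heading=107, move]
Final: pos=(-5.199,4.458), heading=107, 0 segment(s) drawn

Answer: -5.199 4.458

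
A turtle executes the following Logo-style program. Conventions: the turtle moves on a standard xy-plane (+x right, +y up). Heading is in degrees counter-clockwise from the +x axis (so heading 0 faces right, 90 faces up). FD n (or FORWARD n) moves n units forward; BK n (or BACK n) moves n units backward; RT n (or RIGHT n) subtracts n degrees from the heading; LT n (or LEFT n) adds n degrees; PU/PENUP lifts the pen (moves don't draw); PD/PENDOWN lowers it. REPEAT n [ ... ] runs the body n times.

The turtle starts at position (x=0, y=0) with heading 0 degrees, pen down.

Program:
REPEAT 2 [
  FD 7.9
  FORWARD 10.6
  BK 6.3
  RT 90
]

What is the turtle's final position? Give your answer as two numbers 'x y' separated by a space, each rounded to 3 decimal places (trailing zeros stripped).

Answer: 12.2 -12.2

Derivation:
Executing turtle program step by step:
Start: pos=(0,0), heading=0, pen down
REPEAT 2 [
  -- iteration 1/2 --
  FD 7.9: (0,0) -> (7.9,0) [heading=0, draw]
  FD 10.6: (7.9,0) -> (18.5,0) [heading=0, draw]
  BK 6.3: (18.5,0) -> (12.2,0) [heading=0, draw]
  RT 90: heading 0 -> 270
  -- iteration 2/2 --
  FD 7.9: (12.2,0) -> (12.2,-7.9) [heading=270, draw]
  FD 10.6: (12.2,-7.9) -> (12.2,-18.5) [heading=270, draw]
  BK 6.3: (12.2,-18.5) -> (12.2,-12.2) [heading=270, draw]
  RT 90: heading 270 -> 180
]
Final: pos=(12.2,-12.2), heading=180, 6 segment(s) drawn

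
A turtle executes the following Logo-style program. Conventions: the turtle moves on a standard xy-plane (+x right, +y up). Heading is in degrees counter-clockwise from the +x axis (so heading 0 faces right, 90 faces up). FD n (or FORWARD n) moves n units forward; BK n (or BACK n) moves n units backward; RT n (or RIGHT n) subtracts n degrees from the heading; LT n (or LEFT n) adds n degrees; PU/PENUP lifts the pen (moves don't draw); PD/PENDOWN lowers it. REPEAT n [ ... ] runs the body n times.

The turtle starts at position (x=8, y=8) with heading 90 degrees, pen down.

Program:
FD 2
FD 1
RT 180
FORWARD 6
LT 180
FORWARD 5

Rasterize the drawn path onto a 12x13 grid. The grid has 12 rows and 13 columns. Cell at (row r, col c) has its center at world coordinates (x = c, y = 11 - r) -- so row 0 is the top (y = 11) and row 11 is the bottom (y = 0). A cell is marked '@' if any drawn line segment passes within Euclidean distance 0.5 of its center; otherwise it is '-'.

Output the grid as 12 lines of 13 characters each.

Segment 0: (8,8) -> (8,10)
Segment 1: (8,10) -> (8,11)
Segment 2: (8,11) -> (8,5)
Segment 3: (8,5) -> (8,10)

Answer: --------@----
--------@----
--------@----
--------@----
--------@----
--------@----
--------@----
-------------
-------------
-------------
-------------
-------------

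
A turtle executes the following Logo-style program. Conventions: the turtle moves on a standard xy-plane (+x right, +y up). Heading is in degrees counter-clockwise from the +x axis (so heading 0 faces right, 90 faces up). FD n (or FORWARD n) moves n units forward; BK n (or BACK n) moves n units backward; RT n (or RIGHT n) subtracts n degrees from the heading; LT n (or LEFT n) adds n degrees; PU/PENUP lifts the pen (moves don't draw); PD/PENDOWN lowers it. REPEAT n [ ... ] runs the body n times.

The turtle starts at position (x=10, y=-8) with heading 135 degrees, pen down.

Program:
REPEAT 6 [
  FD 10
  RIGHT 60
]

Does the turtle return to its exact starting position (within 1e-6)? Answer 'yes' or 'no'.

Answer: yes

Derivation:
Executing turtle program step by step:
Start: pos=(10,-8), heading=135, pen down
REPEAT 6 [
  -- iteration 1/6 --
  FD 10: (10,-8) -> (2.929,-0.929) [heading=135, draw]
  RT 60: heading 135 -> 75
  -- iteration 2/6 --
  FD 10: (2.929,-0.929) -> (5.517,8.73) [heading=75, draw]
  RT 60: heading 75 -> 15
  -- iteration 3/6 --
  FD 10: (5.517,8.73) -> (15.176,11.319) [heading=15, draw]
  RT 60: heading 15 -> 315
  -- iteration 4/6 --
  FD 10: (15.176,11.319) -> (22.247,4.247) [heading=315, draw]
  RT 60: heading 315 -> 255
  -- iteration 5/6 --
  FD 10: (22.247,4.247) -> (19.659,-5.412) [heading=255, draw]
  RT 60: heading 255 -> 195
  -- iteration 6/6 --
  FD 10: (19.659,-5.412) -> (10,-8) [heading=195, draw]
  RT 60: heading 195 -> 135
]
Final: pos=(10,-8), heading=135, 6 segment(s) drawn

Start position: (10, -8)
Final position: (10, -8)
Distance = 0; < 1e-6 -> CLOSED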